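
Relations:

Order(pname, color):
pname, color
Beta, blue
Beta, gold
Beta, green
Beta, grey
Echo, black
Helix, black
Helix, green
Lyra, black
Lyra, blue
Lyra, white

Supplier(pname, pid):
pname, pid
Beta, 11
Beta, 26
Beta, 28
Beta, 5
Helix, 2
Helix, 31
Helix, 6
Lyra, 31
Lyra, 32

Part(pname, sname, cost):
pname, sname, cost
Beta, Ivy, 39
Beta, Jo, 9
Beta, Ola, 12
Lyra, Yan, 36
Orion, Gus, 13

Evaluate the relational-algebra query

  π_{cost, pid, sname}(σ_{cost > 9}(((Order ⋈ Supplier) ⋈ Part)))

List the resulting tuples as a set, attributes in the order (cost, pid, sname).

Order ⋈ Supplier (natural join on pname): {(Beta, blue, 11), (Beta, blue, 26), (Beta, blue, 28), (Beta, blue, 5), (Beta, gold, 11), (Beta, gold, 26), (Beta, gold, 28), (Beta, gold, 5), (Beta, green, 11), (Beta, green, 26), (Beta, green, 28), (Beta, green, 5), (Beta, grey, 11), (Beta, grey, 26), (Beta, grey, 28), (Beta, grey, 5), (Helix, black, 2), (Helix, black, 31), (Helix, black, 6), (Helix, green, 2), (Helix, green, 31), (Helix, green, 6), (Lyra, black, 31), (Lyra, black, 32), (Lyra, blue, 31), (Lyra, blue, 32), (Lyra, white, 31), (Lyra, white, 32)}
(Order ⋈ Supplier) ⋈ Part (natural join on pname): {(Beta, blue, 11, Ivy, 39), (Beta, blue, 11, Jo, 9), (Beta, blue, 11, Ola, 12), (Beta, blue, 26, Ivy, 39), (Beta, blue, 26, Jo, 9), (Beta, blue, 26, Ola, 12), (Beta, blue, 28, Ivy, 39), (Beta, blue, 28, Jo, 9), (Beta, blue, 28, Ola, 12), (Beta, blue, 5, Ivy, 39), (Beta, blue, 5, Jo, 9), (Beta, blue, 5, Ola, 12), (Beta, gold, 11, Ivy, 39), (Beta, gold, 11, Jo, 9), (Beta, gold, 11, Ola, 12), (Beta, gold, 26, Ivy, 39), (Beta, gold, 26, Jo, 9), (Beta, gold, 26, Ola, 12), (Beta, gold, 28, Ivy, 39), (Beta, gold, 28, Jo, 9), (Beta, gold, 28, Ola, 12), (Beta, gold, 5, Ivy, 39), (Beta, gold, 5, Jo, 9), (Beta, gold, 5, Ola, 12), (Beta, green, 11, Ivy, 39), (Beta, green, 11, Jo, 9), (Beta, green, 11, Ola, 12), (Beta, green, 26, Ivy, 39), (Beta, green, 26, Jo, 9), (Beta, green, 26, Ola, 12), (Beta, green, 28, Ivy, 39), (Beta, green, 28, Jo, 9), (Beta, green, 28, Ola, 12), (Beta, green, 5, Ivy, 39), (Beta, green, 5, Jo, 9), (Beta, green, 5, Ola, 12), (Beta, grey, 11, Ivy, 39), (Beta, grey, 11, Jo, 9), (Beta, grey, 11, Ola, 12), (Beta, grey, 26, Ivy, 39), (Beta, grey, 26, Jo, 9), (Beta, grey, 26, Ola, 12), (Beta, grey, 28, Ivy, 39), (Beta, grey, 28, Jo, 9), (Beta, grey, 28, Ola, 12), (Beta, grey, 5, Ivy, 39), (Beta, grey, 5, Jo, 9), (Beta, grey, 5, Ola, 12), (Lyra, black, 31, Yan, 36), (Lyra, black, 32, Yan, 36), (Lyra, blue, 31, Yan, 36), (Lyra, blue, 32, Yan, 36), (Lyra, white, 31, Yan, 36), (Lyra, white, 32, Yan, 36)}
Apply σ_{cost > 9}; surviving tuples: {(Beta, blue, 11, Ivy, 39), (Beta, blue, 11, Ola, 12), (Beta, blue, 26, Ivy, 39), (Beta, blue, 26, Ola, 12), (Beta, blue, 28, Ivy, 39), (Beta, blue, 28, Ola, 12), (Beta, blue, 5, Ivy, 39), (Beta, blue, 5, Ola, 12), (Beta, gold, 11, Ivy, 39), (Beta, gold, 11, Ola, 12), (Beta, gold, 26, Ivy, 39), (Beta, gold, 26, Ola, 12), (Beta, gold, 28, Ivy, 39), (Beta, gold, 28, Ola, 12), (Beta, gold, 5, Ivy, 39), (Beta, gold, 5, Ola, 12), (Beta, green, 11, Ivy, 39), (Beta, green, 11, Ola, 12), (Beta, green, 26, Ivy, 39), (Beta, green, 26, Ola, 12), (Beta, green, 28, Ivy, 39), (Beta, green, 28, Ola, 12), (Beta, green, 5, Ivy, 39), (Beta, green, 5, Ola, 12), (Beta, grey, 11, Ivy, 39), (Beta, grey, 11, Ola, 12), (Beta, grey, 26, Ivy, 39), (Beta, grey, 26, Ola, 12), (Beta, grey, 28, Ivy, 39), (Beta, grey, 28, Ola, 12), (Beta, grey, 5, Ivy, 39), (Beta, grey, 5, Ola, 12), (Lyra, black, 31, Yan, 36), (Lyra, black, 32, Yan, 36), (Lyra, blue, 31, Yan, 36), (Lyra, blue, 32, Yan, 36), (Lyra, white, 31, Yan, 36), (Lyra, white, 32, Yan, 36)}
π[cost, pid, sname]: project onto (cost, pid, sname) (28 duplicate(s) eliminated) → {(12, 11, Ola), (12, 26, Ola), (12, 28, Ola), (12, 5, Ola), (36, 31, Yan), (36, 32, Yan), (39, 11, Ivy), (39, 26, Ivy), (39, 28, Ivy), (39, 5, Ivy)}

{(12, 11, Ola), (12, 26, Ola), (12, 28, Ola), (12, 5, Ola), (36, 31, Yan), (36, 32, Yan), (39, 11, Ivy), (39, 26, Ivy), (39, 28, Ivy), (39, 5, Ivy)}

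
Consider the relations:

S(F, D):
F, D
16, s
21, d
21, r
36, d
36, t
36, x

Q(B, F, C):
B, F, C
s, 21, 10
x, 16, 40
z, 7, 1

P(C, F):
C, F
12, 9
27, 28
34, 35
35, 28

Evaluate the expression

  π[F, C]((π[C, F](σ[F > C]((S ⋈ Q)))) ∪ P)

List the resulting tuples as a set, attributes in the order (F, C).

S ⋈ Q (natural join on F): {(16, s, x, 40), (21, d, s, 10), (21, r, s, 10)}
Filtering on F > C leaves {(21, d, s, 10), (21, r, s, 10)}.
π[C, F]: project onto (C, F) (1 duplicate(s) eliminated) → {(10, 21)}
Set union of the two operands is {(10, 21), (12, 9), (27, 28), (34, 35), (35, 28)}.
π[F, C]: project onto (F, C) → {(21, 10), (28, 27), (28, 35), (35, 34), (9, 12)}

{(21, 10), (28, 27), (28, 35), (35, 34), (9, 12)}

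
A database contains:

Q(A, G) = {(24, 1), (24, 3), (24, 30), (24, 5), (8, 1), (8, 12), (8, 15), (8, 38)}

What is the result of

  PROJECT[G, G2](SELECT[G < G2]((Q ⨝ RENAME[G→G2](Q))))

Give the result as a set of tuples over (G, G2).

ρ[G→G2]: schema becomes (A, G2); tuples unchanged.
Natural join on A: {(24, 1, 1), (24, 1, 3), (24, 1, 30), (24, 1, 5), (24, 3, 1), (24, 3, 3), (24, 3, 30), (24, 3, 5), (24, 30, 1), (24, 30, 3), (24, 30, 30), (24, 30, 5), (24, 5, 1), (24, 5, 3), (24, 5, 30), (24, 5, 5), (8, 1, 1), (8, 1, 12), (8, 1, 15), (8, 1, 38), (8, 12, 1), (8, 12, 12), (8, 12, 15), (8, 12, 38), (8, 15, 1), (8, 15, 12), (8, 15, 15), (8, 15, 38), (8, 38, 1), (8, 38, 12), (8, 38, 15), (8, 38, 38)}
Apply σ_{G < G2}; surviving tuples: {(24, 1, 3), (24, 1, 30), (24, 1, 5), (24, 3, 30), (24, 3, 5), (24, 5, 30), (8, 1, 12), (8, 1, 15), (8, 1, 38), (8, 12, 15), (8, 12, 38), (8, 15, 38)}
Projecting to G, G2: {(1, 12), (1, 15), (1, 3), (1, 30), (1, 38), (1, 5), (12, 15), (12, 38), (15, 38), (3, 30), (3, 5), (5, 30)}

{(1, 12), (1, 15), (1, 3), (1, 30), (1, 38), (1, 5), (12, 15), (12, 38), (15, 38), (3, 30), (3, 5), (5, 30)}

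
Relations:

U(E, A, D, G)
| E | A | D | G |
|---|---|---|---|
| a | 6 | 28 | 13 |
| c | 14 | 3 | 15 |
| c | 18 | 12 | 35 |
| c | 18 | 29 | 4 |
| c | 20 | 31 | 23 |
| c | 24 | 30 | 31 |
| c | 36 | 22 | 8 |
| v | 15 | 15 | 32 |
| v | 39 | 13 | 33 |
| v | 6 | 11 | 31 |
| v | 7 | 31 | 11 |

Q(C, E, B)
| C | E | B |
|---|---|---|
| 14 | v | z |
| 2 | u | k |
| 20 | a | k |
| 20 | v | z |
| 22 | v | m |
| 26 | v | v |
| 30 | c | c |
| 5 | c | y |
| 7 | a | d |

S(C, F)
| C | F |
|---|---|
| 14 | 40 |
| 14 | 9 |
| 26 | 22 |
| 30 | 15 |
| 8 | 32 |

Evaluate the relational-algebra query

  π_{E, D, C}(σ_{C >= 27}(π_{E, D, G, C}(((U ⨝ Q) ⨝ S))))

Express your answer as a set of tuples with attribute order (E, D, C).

{(c, 12, 30), (c, 22, 30), (c, 29, 30), (c, 3, 30), (c, 30, 30), (c, 31, 30)}

Natural join on E: {(a, 6, 28, 13, 20, k), (a, 6, 28, 13, 7, d), (c, 14, 3, 15, 30, c), (c, 14, 3, 15, 5, y), (c, 18, 12, 35, 30, c), (c, 18, 12, 35, 5, y), (c, 18, 29, 4, 30, c), (c, 18, 29, 4, 5, y), (c, 20, 31, 23, 30, c), (c, 20, 31, 23, 5, y), (c, 24, 30, 31, 30, c), (c, 24, 30, 31, 5, y), (c, 36, 22, 8, 30, c), (c, 36, 22, 8, 5, y), (v, 15, 15, 32, 14, z), (v, 15, 15, 32, 20, z), (v, 15, 15, 32, 22, m), (v, 15, 15, 32, 26, v), (v, 39, 13, 33, 14, z), (v, 39, 13, 33, 20, z), (v, 39, 13, 33, 22, m), (v, 39, 13, 33, 26, v), (v, 6, 11, 31, 14, z), (v, 6, 11, 31, 20, z), (v, 6, 11, 31, 22, m), (v, 6, 11, 31, 26, v), (v, 7, 31, 11, 14, z), (v, 7, 31, 11, 20, z), (v, 7, 31, 11, 22, m), (v, 7, 31, 11, 26, v)}
Natural join on C: {(c, 14, 3, 15, 30, c, 15), (c, 18, 12, 35, 30, c, 15), (c, 18, 29, 4, 30, c, 15), (c, 20, 31, 23, 30, c, 15), (c, 24, 30, 31, 30, c, 15), (c, 36, 22, 8, 30, c, 15), (v, 15, 15, 32, 14, z, 40), (v, 15, 15, 32, 14, z, 9), (v, 15, 15, 32, 26, v, 22), (v, 39, 13, 33, 14, z, 40), (v, 39, 13, 33, 14, z, 9), (v, 39, 13, 33, 26, v, 22), (v, 6, 11, 31, 14, z, 40), (v, 6, 11, 31, 14, z, 9), (v, 6, 11, 31, 26, v, 22), (v, 7, 31, 11, 14, z, 40), (v, 7, 31, 11, 14, z, 9), (v, 7, 31, 11, 26, v, 22)}
Projecting to E, D, G, C (4 duplicate(s) eliminated): {(c, 12, 35, 30), (c, 22, 8, 30), (c, 29, 4, 30), (c, 3, 15, 30), (c, 30, 31, 30), (c, 31, 23, 30), (v, 11, 31, 14), (v, 11, 31, 26), (v, 13, 33, 14), (v, 13, 33, 26), (v, 15, 32, 14), (v, 15, 32, 26), (v, 31, 11, 14), (v, 31, 11, 26)}
σ[C >= 27]: keep tuples satisfying C >= 27 → {(c, 12, 35, 30), (c, 22, 8, 30), (c, 29, 4, 30), (c, 3, 15, 30), (c, 30, 31, 30), (c, 31, 23, 30)}
Projecting to E, D, C: {(c, 12, 30), (c, 22, 30), (c, 29, 30), (c, 3, 30), (c, 30, 30), (c, 31, 30)}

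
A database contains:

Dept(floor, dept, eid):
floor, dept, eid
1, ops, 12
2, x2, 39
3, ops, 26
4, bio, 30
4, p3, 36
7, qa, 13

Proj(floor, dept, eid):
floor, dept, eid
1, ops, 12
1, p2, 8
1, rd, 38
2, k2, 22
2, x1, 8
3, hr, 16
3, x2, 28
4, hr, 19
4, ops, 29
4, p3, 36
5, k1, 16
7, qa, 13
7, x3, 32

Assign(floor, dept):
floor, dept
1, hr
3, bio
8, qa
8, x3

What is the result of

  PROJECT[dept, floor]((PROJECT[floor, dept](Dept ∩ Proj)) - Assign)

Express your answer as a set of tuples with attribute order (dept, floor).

{(ops, 1), (p3, 4), (qa, 7)}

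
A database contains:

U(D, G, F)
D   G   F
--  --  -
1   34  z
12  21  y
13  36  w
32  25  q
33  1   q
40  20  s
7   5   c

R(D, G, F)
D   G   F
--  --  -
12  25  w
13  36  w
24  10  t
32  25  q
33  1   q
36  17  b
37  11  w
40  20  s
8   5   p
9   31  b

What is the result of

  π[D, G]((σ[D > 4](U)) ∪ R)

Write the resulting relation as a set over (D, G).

Filtering on D > 4 leaves {(12, 21, y), (13, 36, w), (32, 25, q), (33, 1, q), (40, 20, s), (7, 5, c)}.
Union: {(12, 21, y), (13, 36, w), (32, 25, q), (33, 1, q), (40, 20, s), (7, 5, c)} with {(12, 25, w), (13, 36, w), (24, 10, t), (32, 25, q), (33, 1, q), (36, 17, b), (37, 11, w), (40, 20, s), (8, 5, p), (9, 31, b)} → {(12, 21, y), (12, 25, w), (13, 36, w), (24, 10, t), (32, 25, q), (33, 1, q), (36, 17, b), (37, 11, w), (40, 20, s), (7, 5, c), (8, 5, p), (9, 31, b)}
Projecting to D, G: {(12, 21), (12, 25), (13, 36), (24, 10), (32, 25), (33, 1), (36, 17), (37, 11), (40, 20), (7, 5), (8, 5), (9, 31)}

{(12, 21), (12, 25), (13, 36), (24, 10), (32, 25), (33, 1), (36, 17), (37, 11), (40, 20), (7, 5), (8, 5), (9, 31)}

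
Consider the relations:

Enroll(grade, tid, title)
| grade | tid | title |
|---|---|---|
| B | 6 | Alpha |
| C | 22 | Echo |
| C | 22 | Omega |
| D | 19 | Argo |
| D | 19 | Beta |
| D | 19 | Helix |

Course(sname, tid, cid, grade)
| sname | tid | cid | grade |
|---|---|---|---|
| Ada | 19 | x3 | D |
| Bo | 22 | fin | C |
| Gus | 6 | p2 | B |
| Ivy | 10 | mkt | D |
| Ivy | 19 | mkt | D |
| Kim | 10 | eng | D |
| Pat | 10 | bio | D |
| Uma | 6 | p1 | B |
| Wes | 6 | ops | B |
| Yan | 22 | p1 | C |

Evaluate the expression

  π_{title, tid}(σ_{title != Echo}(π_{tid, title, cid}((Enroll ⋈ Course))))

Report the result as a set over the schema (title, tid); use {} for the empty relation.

Joining Enroll and Course on grade, tid yields {(B, 6, Alpha, Gus, p2), (B, 6, Alpha, Uma, p1), (B, 6, Alpha, Wes, ops), (C, 22, Echo, Bo, fin), (C, 22, Echo, Yan, p1), (C, 22, Omega, Bo, fin), (C, 22, Omega, Yan, p1), (D, 19, Argo, Ada, x3), (D, 19, Argo, Ivy, mkt), (D, 19, Beta, Ada, x3), (D, 19, Beta, Ivy, mkt), (D, 19, Helix, Ada, x3), (D, 19, Helix, Ivy, mkt)}.
π_{tid, title, cid} gives {(19, Argo, mkt), (19, Argo, x3), (19, Beta, mkt), (19, Beta, x3), (19, Helix, mkt), (19, Helix, x3), (22, Echo, fin), (22, Echo, p1), (22, Omega, fin), (22, Omega, p1), (6, Alpha, ops), (6, Alpha, p1), (6, Alpha, p2)}.
Apply σ_{title != Echo}; surviving tuples: {(19, Argo, mkt), (19, Argo, x3), (19, Beta, mkt), (19, Beta, x3), (19, Helix, mkt), (19, Helix, x3), (22, Omega, fin), (22, Omega, p1), (6, Alpha, ops), (6, Alpha, p1), (6, Alpha, p2)}
π_{title, tid} gives {(Alpha, 6), (Argo, 19), (Beta, 19), (Helix, 19), (Omega, 22)} (6 duplicate(s) eliminated).

{(Alpha, 6), (Argo, 19), (Beta, 19), (Helix, 19), (Omega, 22)}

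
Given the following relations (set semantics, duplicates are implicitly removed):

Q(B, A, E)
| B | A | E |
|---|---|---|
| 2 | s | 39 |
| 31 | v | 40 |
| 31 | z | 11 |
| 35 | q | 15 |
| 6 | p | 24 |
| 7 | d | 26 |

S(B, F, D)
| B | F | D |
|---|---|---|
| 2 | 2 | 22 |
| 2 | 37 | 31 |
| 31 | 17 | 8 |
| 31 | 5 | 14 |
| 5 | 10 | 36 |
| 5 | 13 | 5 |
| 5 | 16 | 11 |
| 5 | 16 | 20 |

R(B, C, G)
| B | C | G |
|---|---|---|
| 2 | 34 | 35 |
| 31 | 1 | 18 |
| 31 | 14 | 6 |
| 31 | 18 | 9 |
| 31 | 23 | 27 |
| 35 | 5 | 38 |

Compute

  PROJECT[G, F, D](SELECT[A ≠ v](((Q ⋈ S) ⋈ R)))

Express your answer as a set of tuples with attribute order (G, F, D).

Q ⋈ S (natural join on B): {(2, s, 39, 2, 22), (2, s, 39, 37, 31), (31, v, 40, 17, 8), (31, v, 40, 5, 14), (31, z, 11, 17, 8), (31, z, 11, 5, 14)}
(Q ⋈ S) ⋈ R (natural join on B): {(2, s, 39, 2, 22, 34, 35), (2, s, 39, 37, 31, 34, 35), (31, v, 40, 17, 8, 1, 18), (31, v, 40, 17, 8, 14, 6), (31, v, 40, 17, 8, 18, 9), (31, v, 40, 17, 8, 23, 27), (31, v, 40, 5, 14, 1, 18), (31, v, 40, 5, 14, 14, 6), (31, v, 40, 5, 14, 18, 9), (31, v, 40, 5, 14, 23, 27), (31, z, 11, 17, 8, 1, 18), (31, z, 11, 17, 8, 14, 6), (31, z, 11, 17, 8, 18, 9), (31, z, 11, 17, 8, 23, 27), (31, z, 11, 5, 14, 1, 18), (31, z, 11, 5, 14, 14, 6), (31, z, 11, 5, 14, 18, 9), (31, z, 11, 5, 14, 23, 27)}
σ[A ≠ v]: keep tuples satisfying A ≠ v → {(2, s, 39, 2, 22, 34, 35), (2, s, 39, 37, 31, 34, 35), (31, z, 11, 17, 8, 1, 18), (31, z, 11, 17, 8, 14, 6), (31, z, 11, 17, 8, 18, 9), (31, z, 11, 17, 8, 23, 27), (31, z, 11, 5, 14, 1, 18), (31, z, 11, 5, 14, 14, 6), (31, z, 11, 5, 14, 18, 9), (31, z, 11, 5, 14, 23, 27)}
π_{G, F, D} gives {(18, 17, 8), (18, 5, 14), (27, 17, 8), (27, 5, 14), (35, 2, 22), (35, 37, 31), (6, 17, 8), (6, 5, 14), (9, 17, 8), (9, 5, 14)}.

{(18, 17, 8), (18, 5, 14), (27, 17, 8), (27, 5, 14), (35, 2, 22), (35, 37, 31), (6, 17, 8), (6, 5, 14), (9, 17, 8), (9, 5, 14)}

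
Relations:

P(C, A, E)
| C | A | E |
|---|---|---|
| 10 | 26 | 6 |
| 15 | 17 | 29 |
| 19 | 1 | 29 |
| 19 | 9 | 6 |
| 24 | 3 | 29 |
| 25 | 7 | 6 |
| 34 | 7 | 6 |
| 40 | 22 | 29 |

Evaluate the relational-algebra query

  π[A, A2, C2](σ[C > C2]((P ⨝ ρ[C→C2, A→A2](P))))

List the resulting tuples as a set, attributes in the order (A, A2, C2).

{(1, 17, 15), (22, 1, 19), (22, 17, 15), (22, 3, 24), (3, 1, 19), (3, 17, 15), (7, 26, 10), (7, 7, 25), (7, 9, 19), (9, 26, 10)}

ρ[C→C2, A→A2]: schema becomes (C2, A2, E); tuples unchanged.
Natural join on E: {(10, 26, 6, 10, 26), (10, 26, 6, 19, 9), (10, 26, 6, 25, 7), (10, 26, 6, 34, 7), (15, 17, 29, 15, 17), (15, 17, 29, 19, 1), (15, 17, 29, 24, 3), (15, 17, 29, 40, 22), (19, 1, 29, 15, 17), (19, 1, 29, 19, 1), (19, 1, 29, 24, 3), (19, 1, 29, 40, 22), (19, 9, 6, 10, 26), (19, 9, 6, 19, 9), (19, 9, 6, 25, 7), (19, 9, 6, 34, 7), (24, 3, 29, 15, 17), (24, 3, 29, 19, 1), (24, 3, 29, 24, 3), (24, 3, 29, 40, 22), (25, 7, 6, 10, 26), (25, 7, 6, 19, 9), (25, 7, 6, 25, 7), (25, 7, 6, 34, 7), (34, 7, 6, 10, 26), (34, 7, 6, 19, 9), (34, 7, 6, 25, 7), (34, 7, 6, 34, 7), (40, 22, 29, 15, 17), (40, 22, 29, 19, 1), (40, 22, 29, 24, 3), (40, 22, 29, 40, 22)}
Apply σ_{C > C2}; surviving tuples: {(19, 1, 29, 15, 17), (19, 9, 6, 10, 26), (24, 3, 29, 15, 17), (24, 3, 29, 19, 1), (25, 7, 6, 10, 26), (25, 7, 6, 19, 9), (34, 7, 6, 10, 26), (34, 7, 6, 19, 9), (34, 7, 6, 25, 7), (40, 22, 29, 15, 17), (40, 22, 29, 19, 1), (40, 22, 29, 24, 3)}
π_{A, A2, C2} gives {(1, 17, 15), (22, 1, 19), (22, 17, 15), (22, 3, 24), (3, 1, 19), (3, 17, 15), (7, 26, 10), (7, 7, 25), (7, 9, 19), (9, 26, 10)} (2 duplicate(s) eliminated).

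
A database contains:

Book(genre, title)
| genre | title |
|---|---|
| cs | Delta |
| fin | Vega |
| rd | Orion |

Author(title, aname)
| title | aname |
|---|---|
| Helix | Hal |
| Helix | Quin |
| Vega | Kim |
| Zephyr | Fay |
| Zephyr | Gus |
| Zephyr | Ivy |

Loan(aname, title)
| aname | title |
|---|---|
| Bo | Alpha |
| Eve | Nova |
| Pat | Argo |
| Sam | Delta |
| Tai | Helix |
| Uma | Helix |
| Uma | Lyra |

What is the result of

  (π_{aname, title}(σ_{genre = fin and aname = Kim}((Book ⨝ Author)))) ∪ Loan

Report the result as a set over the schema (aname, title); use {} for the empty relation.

Natural join on title: {(fin, Vega, Kim)}
Filtering on genre = fin and aname = Kim leaves {(fin, Vega, Kim)}.
Keep only column(s) aname, title: {(Kim, Vega)}
Set union of the two operands is {(Bo, Alpha), (Eve, Nova), (Kim, Vega), (Pat, Argo), (Sam, Delta), (Tai, Helix), (Uma, Helix), (Uma, Lyra)}.

{(Bo, Alpha), (Eve, Nova), (Kim, Vega), (Pat, Argo), (Sam, Delta), (Tai, Helix), (Uma, Helix), (Uma, Lyra)}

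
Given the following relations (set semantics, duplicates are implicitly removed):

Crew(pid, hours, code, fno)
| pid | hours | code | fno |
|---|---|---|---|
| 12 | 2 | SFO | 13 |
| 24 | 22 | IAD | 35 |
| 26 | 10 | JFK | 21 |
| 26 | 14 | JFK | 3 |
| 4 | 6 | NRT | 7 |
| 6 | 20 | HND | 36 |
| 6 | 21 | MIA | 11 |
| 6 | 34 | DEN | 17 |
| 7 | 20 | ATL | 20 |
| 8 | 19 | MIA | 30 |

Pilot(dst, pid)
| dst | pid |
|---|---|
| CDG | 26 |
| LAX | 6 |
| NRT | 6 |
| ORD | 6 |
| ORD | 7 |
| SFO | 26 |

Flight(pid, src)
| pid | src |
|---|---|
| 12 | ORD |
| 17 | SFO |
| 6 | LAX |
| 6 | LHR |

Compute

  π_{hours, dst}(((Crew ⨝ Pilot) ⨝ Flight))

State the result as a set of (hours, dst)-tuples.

Natural join on pid: {(26, 10, JFK, 21, CDG), (26, 10, JFK, 21, SFO), (26, 14, JFK, 3, CDG), (26, 14, JFK, 3, SFO), (6, 20, HND, 36, LAX), (6, 20, HND, 36, NRT), (6, 20, HND, 36, ORD), (6, 21, MIA, 11, LAX), (6, 21, MIA, 11, NRT), (6, 21, MIA, 11, ORD), (6, 34, DEN, 17, LAX), (6, 34, DEN, 17, NRT), (6, 34, DEN, 17, ORD), (7, 20, ATL, 20, ORD)}
Natural join on pid: {(6, 20, HND, 36, LAX, LAX), (6, 20, HND, 36, LAX, LHR), (6, 20, HND, 36, NRT, LAX), (6, 20, HND, 36, NRT, LHR), (6, 20, HND, 36, ORD, LAX), (6, 20, HND, 36, ORD, LHR), (6, 21, MIA, 11, LAX, LAX), (6, 21, MIA, 11, LAX, LHR), (6, 21, MIA, 11, NRT, LAX), (6, 21, MIA, 11, NRT, LHR), (6, 21, MIA, 11, ORD, LAX), (6, 21, MIA, 11, ORD, LHR), (6, 34, DEN, 17, LAX, LAX), (6, 34, DEN, 17, LAX, LHR), (6, 34, DEN, 17, NRT, LAX), (6, 34, DEN, 17, NRT, LHR), (6, 34, DEN, 17, ORD, LAX), (6, 34, DEN, 17, ORD, LHR)}
π[hours, dst]: project onto (hours, dst) (9 duplicate(s) eliminated) → {(20, LAX), (20, NRT), (20, ORD), (21, LAX), (21, NRT), (21, ORD), (34, LAX), (34, NRT), (34, ORD)}

{(20, LAX), (20, NRT), (20, ORD), (21, LAX), (21, NRT), (21, ORD), (34, LAX), (34, NRT), (34, ORD)}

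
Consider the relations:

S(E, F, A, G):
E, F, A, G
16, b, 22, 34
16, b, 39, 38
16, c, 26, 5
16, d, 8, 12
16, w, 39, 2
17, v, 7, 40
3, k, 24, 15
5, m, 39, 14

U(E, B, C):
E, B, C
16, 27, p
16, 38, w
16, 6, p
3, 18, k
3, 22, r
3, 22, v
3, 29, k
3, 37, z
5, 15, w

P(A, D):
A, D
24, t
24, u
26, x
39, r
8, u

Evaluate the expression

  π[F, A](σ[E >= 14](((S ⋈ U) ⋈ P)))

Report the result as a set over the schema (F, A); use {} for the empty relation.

Joining S and U on E yields {(16, b, 22, 34, 27, p), (16, b, 22, 34, 38, w), (16, b, 22, 34, 6, p), (16, b, 39, 38, 27, p), (16, b, 39, 38, 38, w), (16, b, 39, 38, 6, p), (16, c, 26, 5, 27, p), (16, c, 26, 5, 38, w), (16, c, 26, 5, 6, p), (16, d, 8, 12, 27, p), (16, d, 8, 12, 38, w), (16, d, 8, 12, 6, p), (16, w, 39, 2, 27, p), (16, w, 39, 2, 38, w), (16, w, 39, 2, 6, p), (3, k, 24, 15, 18, k), (3, k, 24, 15, 22, r), (3, k, 24, 15, 22, v), (3, k, 24, 15, 29, k), (3, k, 24, 15, 37, z), (5, m, 39, 14, 15, w)}.
Joining (S ⋈ U) and P on A yields {(16, b, 39, 38, 27, p, r), (16, b, 39, 38, 38, w, r), (16, b, 39, 38, 6, p, r), (16, c, 26, 5, 27, p, x), (16, c, 26, 5, 38, w, x), (16, c, 26, 5, 6, p, x), (16, d, 8, 12, 27, p, u), (16, d, 8, 12, 38, w, u), (16, d, 8, 12, 6, p, u), (16, w, 39, 2, 27, p, r), (16, w, 39, 2, 38, w, r), (16, w, 39, 2, 6, p, r), (3, k, 24, 15, 18, k, t), (3, k, 24, 15, 18, k, u), (3, k, 24, 15, 22, r, t), (3, k, 24, 15, 22, r, u), (3, k, 24, 15, 22, v, t), (3, k, 24, 15, 22, v, u), (3, k, 24, 15, 29, k, t), (3, k, 24, 15, 29, k, u), (3, k, 24, 15, 37, z, t), (3, k, 24, 15, 37, z, u), (5, m, 39, 14, 15, w, r)}.
Filtering on E >= 14 leaves {(16, b, 39, 38, 27, p, r), (16, b, 39, 38, 38, w, r), (16, b, 39, 38, 6, p, r), (16, c, 26, 5, 27, p, x), (16, c, 26, 5, 38, w, x), (16, c, 26, 5, 6, p, x), (16, d, 8, 12, 27, p, u), (16, d, 8, 12, 38, w, u), (16, d, 8, 12, 6, p, u), (16, w, 39, 2, 27, p, r), (16, w, 39, 2, 38, w, r), (16, w, 39, 2, 6, p, r)}.
Projecting to F, A (8 duplicate(s) eliminated): {(b, 39), (c, 26), (d, 8), (w, 39)}

{(b, 39), (c, 26), (d, 8), (w, 39)}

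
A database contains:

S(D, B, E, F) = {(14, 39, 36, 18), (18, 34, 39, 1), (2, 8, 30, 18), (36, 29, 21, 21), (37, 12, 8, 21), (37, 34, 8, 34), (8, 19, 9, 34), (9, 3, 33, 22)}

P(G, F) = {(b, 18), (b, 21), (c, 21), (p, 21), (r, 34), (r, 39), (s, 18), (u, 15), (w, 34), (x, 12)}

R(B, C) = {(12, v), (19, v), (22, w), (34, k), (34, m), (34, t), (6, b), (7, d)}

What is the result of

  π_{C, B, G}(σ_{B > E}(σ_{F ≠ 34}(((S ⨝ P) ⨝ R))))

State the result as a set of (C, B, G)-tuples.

{(v, 12, b), (v, 12, c), (v, 12, p)}

Natural join on F: {(14, 39, 36, 18, b), (14, 39, 36, 18, s), (2, 8, 30, 18, b), (2, 8, 30, 18, s), (36, 29, 21, 21, b), (36, 29, 21, 21, c), (36, 29, 21, 21, p), (37, 12, 8, 21, b), (37, 12, 8, 21, c), (37, 12, 8, 21, p), (37, 34, 8, 34, r), (37, 34, 8, 34, w), (8, 19, 9, 34, r), (8, 19, 9, 34, w)}
Natural join on B: {(37, 12, 8, 21, b, v), (37, 12, 8, 21, c, v), (37, 12, 8, 21, p, v), (37, 34, 8, 34, r, k), (37, 34, 8, 34, r, m), (37, 34, 8, 34, r, t), (37, 34, 8, 34, w, k), (37, 34, 8, 34, w, m), (37, 34, 8, 34, w, t), (8, 19, 9, 34, r, v), (8, 19, 9, 34, w, v)}
Filtering on F ≠ 34 leaves {(37, 12, 8, 21, b, v), (37, 12, 8, 21, c, v), (37, 12, 8, 21, p, v)}.
Filtering on B > E leaves {(37, 12, 8, 21, b, v), (37, 12, 8, 21, c, v), (37, 12, 8, 21, p, v)}.
π[C, B, G]: project onto (C, B, G) → {(v, 12, b), (v, 12, c), (v, 12, p)}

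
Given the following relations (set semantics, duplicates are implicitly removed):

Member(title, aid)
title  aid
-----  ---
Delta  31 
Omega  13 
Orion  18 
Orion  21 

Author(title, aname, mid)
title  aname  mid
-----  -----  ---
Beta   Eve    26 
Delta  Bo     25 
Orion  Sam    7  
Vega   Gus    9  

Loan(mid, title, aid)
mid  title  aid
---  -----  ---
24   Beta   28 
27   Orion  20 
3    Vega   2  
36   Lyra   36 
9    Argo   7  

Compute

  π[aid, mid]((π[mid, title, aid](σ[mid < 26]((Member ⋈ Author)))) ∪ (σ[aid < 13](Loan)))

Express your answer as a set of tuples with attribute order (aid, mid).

{(18, 7), (2, 3), (21, 7), (31, 25), (7, 9)}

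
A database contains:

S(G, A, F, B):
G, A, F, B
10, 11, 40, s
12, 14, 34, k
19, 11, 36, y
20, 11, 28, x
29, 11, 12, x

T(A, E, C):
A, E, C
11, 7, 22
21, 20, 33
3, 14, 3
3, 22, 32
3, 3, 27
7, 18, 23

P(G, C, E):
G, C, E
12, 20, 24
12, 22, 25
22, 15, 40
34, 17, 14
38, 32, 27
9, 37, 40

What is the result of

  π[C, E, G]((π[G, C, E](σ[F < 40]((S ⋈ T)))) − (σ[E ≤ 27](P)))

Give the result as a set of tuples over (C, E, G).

{(22, 7, 19), (22, 7, 20), (22, 7, 29)}

Natural join on A: {(10, 11, 40, s, 7, 22), (19, 11, 36, y, 7, 22), (20, 11, 28, x, 7, 22), (29, 11, 12, x, 7, 22)}
Apply σ_{F < 40}; surviving tuples: {(19, 11, 36, y, 7, 22), (20, 11, 28, x, 7, 22), (29, 11, 12, x, 7, 22)}
Keep only column(s) G, C, E: {(19, 22, 7), (20, 22, 7), (29, 22, 7)}
Apply σ_{E ≤ 27}; surviving tuples: {(12, 20, 24), (12, 22, 25), (34, 17, 14), (38, 32, 27)}
Taking the difference: {(19, 22, 7), (20, 22, 7), (29, 22, 7)}
Keep only column(s) C, E, G: {(22, 7, 19), (22, 7, 20), (22, 7, 29)}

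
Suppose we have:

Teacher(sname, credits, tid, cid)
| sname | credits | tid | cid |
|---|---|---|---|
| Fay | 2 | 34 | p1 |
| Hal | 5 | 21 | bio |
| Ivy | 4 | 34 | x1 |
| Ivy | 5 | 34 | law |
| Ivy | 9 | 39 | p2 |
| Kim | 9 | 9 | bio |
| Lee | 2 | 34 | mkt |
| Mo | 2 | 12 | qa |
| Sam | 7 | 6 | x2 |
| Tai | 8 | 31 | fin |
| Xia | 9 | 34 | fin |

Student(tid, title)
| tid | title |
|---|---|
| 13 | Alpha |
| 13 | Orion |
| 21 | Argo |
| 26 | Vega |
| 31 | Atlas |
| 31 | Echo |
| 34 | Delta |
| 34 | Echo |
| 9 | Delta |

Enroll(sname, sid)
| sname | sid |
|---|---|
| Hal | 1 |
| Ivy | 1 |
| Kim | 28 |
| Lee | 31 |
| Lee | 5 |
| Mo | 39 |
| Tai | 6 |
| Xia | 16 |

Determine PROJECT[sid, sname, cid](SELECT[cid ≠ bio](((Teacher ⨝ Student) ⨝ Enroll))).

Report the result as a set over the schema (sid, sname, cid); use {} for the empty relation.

{(1, Ivy, law), (1, Ivy, x1), (16, Xia, fin), (31, Lee, mkt), (5, Lee, mkt), (6, Tai, fin)}

Joining Teacher and Student on tid yields {(Fay, 2, 34, p1, Delta), (Fay, 2, 34, p1, Echo), (Hal, 5, 21, bio, Argo), (Ivy, 4, 34, x1, Delta), (Ivy, 4, 34, x1, Echo), (Ivy, 5, 34, law, Delta), (Ivy, 5, 34, law, Echo), (Kim, 9, 9, bio, Delta), (Lee, 2, 34, mkt, Delta), (Lee, 2, 34, mkt, Echo), (Tai, 8, 31, fin, Atlas), (Tai, 8, 31, fin, Echo), (Xia, 9, 34, fin, Delta), (Xia, 9, 34, fin, Echo)}.
Joining (Teacher ⨝ Student) and Enroll on sname yields {(Hal, 5, 21, bio, Argo, 1), (Ivy, 4, 34, x1, Delta, 1), (Ivy, 4, 34, x1, Echo, 1), (Ivy, 5, 34, law, Delta, 1), (Ivy, 5, 34, law, Echo, 1), (Kim, 9, 9, bio, Delta, 28), (Lee, 2, 34, mkt, Delta, 31), (Lee, 2, 34, mkt, Delta, 5), (Lee, 2, 34, mkt, Echo, 31), (Lee, 2, 34, mkt, Echo, 5), (Tai, 8, 31, fin, Atlas, 6), (Tai, 8, 31, fin, Echo, 6), (Xia, 9, 34, fin, Delta, 16), (Xia, 9, 34, fin, Echo, 16)}.
σ[cid ≠ bio]: keep tuples satisfying cid ≠ bio → {(Ivy, 4, 34, x1, Delta, 1), (Ivy, 4, 34, x1, Echo, 1), (Ivy, 5, 34, law, Delta, 1), (Ivy, 5, 34, law, Echo, 1), (Lee, 2, 34, mkt, Delta, 31), (Lee, 2, 34, mkt, Delta, 5), (Lee, 2, 34, mkt, Echo, 31), (Lee, 2, 34, mkt, Echo, 5), (Tai, 8, 31, fin, Atlas, 6), (Tai, 8, 31, fin, Echo, 6), (Xia, 9, 34, fin, Delta, 16), (Xia, 9, 34, fin, Echo, 16)}
Keep only column(s) sid, sname, cid (6 duplicate(s) eliminated): {(1, Ivy, law), (1, Ivy, x1), (16, Xia, fin), (31, Lee, mkt), (5, Lee, mkt), (6, Tai, fin)}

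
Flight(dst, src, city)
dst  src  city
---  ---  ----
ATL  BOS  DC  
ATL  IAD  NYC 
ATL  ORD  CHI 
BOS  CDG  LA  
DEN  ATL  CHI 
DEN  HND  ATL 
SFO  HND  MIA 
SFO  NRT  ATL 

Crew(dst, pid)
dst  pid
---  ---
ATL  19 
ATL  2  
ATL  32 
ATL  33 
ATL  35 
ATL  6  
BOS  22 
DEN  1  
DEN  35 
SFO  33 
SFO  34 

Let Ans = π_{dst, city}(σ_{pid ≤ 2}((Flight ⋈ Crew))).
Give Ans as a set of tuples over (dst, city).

{(ATL, CHI), (ATL, DC), (ATL, NYC), (DEN, ATL), (DEN, CHI)}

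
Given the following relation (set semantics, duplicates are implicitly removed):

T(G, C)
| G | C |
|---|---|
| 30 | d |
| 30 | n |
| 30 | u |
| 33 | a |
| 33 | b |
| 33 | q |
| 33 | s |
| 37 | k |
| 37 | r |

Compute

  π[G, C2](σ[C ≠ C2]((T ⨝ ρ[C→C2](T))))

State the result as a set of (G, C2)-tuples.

{(30, d), (30, n), (30, u), (33, a), (33, b), (33, q), (33, s), (37, k), (37, r)}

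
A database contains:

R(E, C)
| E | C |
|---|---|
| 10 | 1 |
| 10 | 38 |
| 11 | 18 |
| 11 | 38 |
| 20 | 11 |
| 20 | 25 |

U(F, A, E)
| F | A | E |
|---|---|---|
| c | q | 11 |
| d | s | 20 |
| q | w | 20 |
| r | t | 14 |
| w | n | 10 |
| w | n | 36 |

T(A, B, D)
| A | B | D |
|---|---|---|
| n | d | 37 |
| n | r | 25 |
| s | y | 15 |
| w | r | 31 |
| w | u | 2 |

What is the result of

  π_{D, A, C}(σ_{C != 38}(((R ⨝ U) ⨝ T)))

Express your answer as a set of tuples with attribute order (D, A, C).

Joining R and U on E yields {(10, 1, w, n), (10, 38, w, n), (11, 18, c, q), (11, 38, c, q), (20, 11, d, s), (20, 11, q, w), (20, 25, d, s), (20, 25, q, w)}.
Joining (R ⨝ U) and T on A yields {(10, 1, w, n, d, 37), (10, 1, w, n, r, 25), (10, 38, w, n, d, 37), (10, 38, w, n, r, 25), (20, 11, d, s, y, 15), (20, 11, q, w, r, 31), (20, 11, q, w, u, 2), (20, 25, d, s, y, 15), (20, 25, q, w, r, 31), (20, 25, q, w, u, 2)}.
Selection C != 38: {(10, 1, w, n, d, 37), (10, 1, w, n, r, 25), (20, 11, d, s, y, 15), (20, 11, q, w, r, 31), (20, 11, q, w, u, 2), (20, 25, d, s, y, 15), (20, 25, q, w, r, 31), (20, 25, q, w, u, 2)}
Keep only column(s) D, A, C: {(15, s, 11), (15, s, 25), (2, w, 11), (2, w, 25), (25, n, 1), (31, w, 11), (31, w, 25), (37, n, 1)}

{(15, s, 11), (15, s, 25), (2, w, 11), (2, w, 25), (25, n, 1), (31, w, 11), (31, w, 25), (37, n, 1)}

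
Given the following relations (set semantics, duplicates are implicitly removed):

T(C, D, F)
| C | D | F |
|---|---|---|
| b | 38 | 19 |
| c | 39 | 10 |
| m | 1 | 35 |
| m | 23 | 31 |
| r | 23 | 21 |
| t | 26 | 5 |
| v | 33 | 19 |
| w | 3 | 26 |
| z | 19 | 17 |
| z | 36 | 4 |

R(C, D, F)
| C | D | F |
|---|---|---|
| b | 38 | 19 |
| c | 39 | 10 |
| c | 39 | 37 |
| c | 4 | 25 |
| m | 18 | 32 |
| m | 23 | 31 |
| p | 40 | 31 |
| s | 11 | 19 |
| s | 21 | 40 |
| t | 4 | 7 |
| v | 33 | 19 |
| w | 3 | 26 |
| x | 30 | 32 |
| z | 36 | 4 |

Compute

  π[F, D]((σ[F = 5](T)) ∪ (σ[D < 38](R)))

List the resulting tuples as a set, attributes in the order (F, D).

Filtering on F = 5 leaves {(t, 26, 5)}.
Filtering on D < 38 leaves {(c, 4, 25), (m, 18, 32), (m, 23, 31), (s, 11, 19), (s, 21, 40), (t, 4, 7), (v, 33, 19), (w, 3, 26), (x, 30, 32), (z, 36, 4)}.
Set union of the two operands is {(c, 4, 25), (m, 18, 32), (m, 23, 31), (s, 11, 19), (s, 21, 40), (t, 26, 5), (t, 4, 7), (v, 33, 19), (w, 3, 26), (x, 30, 32), (z, 36, 4)}.
π[F, D]: project onto (F, D) → {(19, 11), (19, 33), (25, 4), (26, 3), (31, 23), (32, 18), (32, 30), (4, 36), (40, 21), (5, 26), (7, 4)}

{(19, 11), (19, 33), (25, 4), (26, 3), (31, 23), (32, 18), (32, 30), (4, 36), (40, 21), (5, 26), (7, 4)}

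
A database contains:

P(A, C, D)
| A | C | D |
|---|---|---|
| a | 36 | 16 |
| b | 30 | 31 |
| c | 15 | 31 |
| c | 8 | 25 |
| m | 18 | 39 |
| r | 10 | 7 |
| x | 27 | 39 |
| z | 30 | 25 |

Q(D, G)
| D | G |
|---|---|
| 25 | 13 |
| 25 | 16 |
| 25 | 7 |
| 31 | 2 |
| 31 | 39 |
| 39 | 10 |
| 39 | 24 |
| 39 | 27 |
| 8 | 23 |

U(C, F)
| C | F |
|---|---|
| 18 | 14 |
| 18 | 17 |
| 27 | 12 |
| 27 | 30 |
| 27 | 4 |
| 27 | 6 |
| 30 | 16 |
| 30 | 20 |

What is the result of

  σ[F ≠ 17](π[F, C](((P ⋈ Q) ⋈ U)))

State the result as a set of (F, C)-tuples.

Natural join on D: {(b, 30, 31, 2), (b, 30, 31, 39), (c, 15, 31, 2), (c, 15, 31, 39), (c, 8, 25, 13), (c, 8, 25, 16), (c, 8, 25, 7), (m, 18, 39, 10), (m, 18, 39, 24), (m, 18, 39, 27), (x, 27, 39, 10), (x, 27, 39, 24), (x, 27, 39, 27), (z, 30, 25, 13), (z, 30, 25, 16), (z, 30, 25, 7)}
Natural join on C: {(b, 30, 31, 2, 16), (b, 30, 31, 2, 20), (b, 30, 31, 39, 16), (b, 30, 31, 39, 20), (m, 18, 39, 10, 14), (m, 18, 39, 10, 17), (m, 18, 39, 24, 14), (m, 18, 39, 24, 17), (m, 18, 39, 27, 14), (m, 18, 39, 27, 17), (x, 27, 39, 10, 12), (x, 27, 39, 10, 30), (x, 27, 39, 10, 4), (x, 27, 39, 10, 6), (x, 27, 39, 24, 12), (x, 27, 39, 24, 30), (x, 27, 39, 24, 4), (x, 27, 39, 24, 6), (x, 27, 39, 27, 12), (x, 27, 39, 27, 30), (x, 27, 39, 27, 4), (x, 27, 39, 27, 6), (z, 30, 25, 13, 16), (z, 30, 25, 13, 20), (z, 30, 25, 16, 16), (z, 30, 25, 16, 20), (z, 30, 25, 7, 16), (z, 30, 25, 7, 20)}
π[F, C]: project onto (F, C) (20 duplicate(s) eliminated) → {(12, 27), (14, 18), (16, 30), (17, 18), (20, 30), (30, 27), (4, 27), (6, 27)}
Selection F ≠ 17: {(12, 27), (14, 18), (16, 30), (20, 30), (30, 27), (4, 27), (6, 27)}

{(12, 27), (14, 18), (16, 30), (20, 30), (30, 27), (4, 27), (6, 27)}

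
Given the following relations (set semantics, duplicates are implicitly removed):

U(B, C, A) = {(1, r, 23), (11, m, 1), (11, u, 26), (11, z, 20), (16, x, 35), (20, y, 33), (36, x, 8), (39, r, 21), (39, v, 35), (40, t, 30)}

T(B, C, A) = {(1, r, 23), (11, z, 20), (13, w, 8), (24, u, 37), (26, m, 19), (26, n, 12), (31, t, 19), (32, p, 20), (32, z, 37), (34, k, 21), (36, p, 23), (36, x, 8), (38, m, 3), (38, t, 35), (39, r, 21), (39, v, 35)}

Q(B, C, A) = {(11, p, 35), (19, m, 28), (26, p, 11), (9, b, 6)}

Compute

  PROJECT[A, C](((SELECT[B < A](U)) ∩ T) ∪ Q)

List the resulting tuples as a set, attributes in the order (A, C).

σ[B < A]: keep tuples satisfying B < A → {(1, r, 23), (11, u, 26), (11, z, 20), (16, x, 35), (20, y, 33)}
Intersection: {(1, r, 23), (11, u, 26), (11, z, 20), (16, x, 35), (20, y, 33)} with {(1, r, 23), (11, z, 20), (13, w, 8), (24, u, 37), (26, m, 19), (26, n, 12), (31, t, 19), (32, p, 20), (32, z, 37), (34, k, 21), (36, p, 23), (36, x, 8), (38, m, 3), (38, t, 35), (39, r, 21), (39, v, 35)} → {(1, r, 23), (11, z, 20)}
Union: {(1, r, 23), (11, z, 20)} with {(11, p, 35), (19, m, 28), (26, p, 11), (9, b, 6)} → {(1, r, 23), (11, p, 35), (11, z, 20), (19, m, 28), (26, p, 11), (9, b, 6)}
π[A, C]: project onto (A, C) → {(11, p), (20, z), (23, r), (28, m), (35, p), (6, b)}

{(11, p), (20, z), (23, r), (28, m), (35, p), (6, b)}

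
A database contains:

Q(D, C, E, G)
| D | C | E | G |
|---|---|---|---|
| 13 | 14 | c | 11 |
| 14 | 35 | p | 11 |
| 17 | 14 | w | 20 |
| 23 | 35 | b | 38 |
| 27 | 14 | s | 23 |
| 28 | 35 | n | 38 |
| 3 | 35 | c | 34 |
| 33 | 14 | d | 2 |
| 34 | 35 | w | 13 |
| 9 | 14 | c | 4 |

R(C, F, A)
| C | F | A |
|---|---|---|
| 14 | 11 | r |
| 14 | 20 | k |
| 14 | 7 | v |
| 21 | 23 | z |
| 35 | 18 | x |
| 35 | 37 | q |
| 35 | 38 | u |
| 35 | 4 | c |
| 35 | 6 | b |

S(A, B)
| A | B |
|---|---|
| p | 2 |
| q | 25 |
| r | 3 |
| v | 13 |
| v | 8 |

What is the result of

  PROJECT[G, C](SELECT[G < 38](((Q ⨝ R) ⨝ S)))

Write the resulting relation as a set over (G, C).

Joining Q and R on C yields {(13, 14, c, 11, 11, r), (13, 14, c, 11, 20, k), (13, 14, c, 11, 7, v), (14, 35, p, 11, 18, x), (14, 35, p, 11, 37, q), (14, 35, p, 11, 38, u), (14, 35, p, 11, 4, c), (14, 35, p, 11, 6, b), (17, 14, w, 20, 11, r), (17, 14, w, 20, 20, k), (17, 14, w, 20, 7, v), (23, 35, b, 38, 18, x), (23, 35, b, 38, 37, q), (23, 35, b, 38, 38, u), (23, 35, b, 38, 4, c), (23, 35, b, 38, 6, b), (27, 14, s, 23, 11, r), (27, 14, s, 23, 20, k), (27, 14, s, 23, 7, v), (28, 35, n, 38, 18, x), (28, 35, n, 38, 37, q), (28, 35, n, 38, 38, u), (28, 35, n, 38, 4, c), (28, 35, n, 38, 6, b), (3, 35, c, 34, 18, x), (3, 35, c, 34, 37, q), (3, 35, c, 34, 38, u), (3, 35, c, 34, 4, c), (3, 35, c, 34, 6, b), (33, 14, d, 2, 11, r), (33, 14, d, 2, 20, k), (33, 14, d, 2, 7, v), (34, 35, w, 13, 18, x), (34, 35, w, 13, 37, q), (34, 35, w, 13, 38, u), (34, 35, w, 13, 4, c), (34, 35, w, 13, 6, b), (9, 14, c, 4, 11, r), (9, 14, c, 4, 20, k), (9, 14, c, 4, 7, v)}.
Joining (Q ⨝ R) and S on A yields {(13, 14, c, 11, 11, r, 3), (13, 14, c, 11, 7, v, 13), (13, 14, c, 11, 7, v, 8), (14, 35, p, 11, 37, q, 25), (17, 14, w, 20, 11, r, 3), (17, 14, w, 20, 7, v, 13), (17, 14, w, 20, 7, v, 8), (23, 35, b, 38, 37, q, 25), (27, 14, s, 23, 11, r, 3), (27, 14, s, 23, 7, v, 13), (27, 14, s, 23, 7, v, 8), (28, 35, n, 38, 37, q, 25), (3, 35, c, 34, 37, q, 25), (33, 14, d, 2, 11, r, 3), (33, 14, d, 2, 7, v, 13), (33, 14, d, 2, 7, v, 8), (34, 35, w, 13, 37, q, 25), (9, 14, c, 4, 11, r, 3), (9, 14, c, 4, 7, v, 13), (9, 14, c, 4, 7, v, 8)}.
Filtering on G < 38 leaves {(13, 14, c, 11, 11, r, 3), (13, 14, c, 11, 7, v, 13), (13, 14, c, 11, 7, v, 8), (14, 35, p, 11, 37, q, 25), (17, 14, w, 20, 11, r, 3), (17, 14, w, 20, 7, v, 13), (17, 14, w, 20, 7, v, 8), (27, 14, s, 23, 11, r, 3), (27, 14, s, 23, 7, v, 13), (27, 14, s, 23, 7, v, 8), (3, 35, c, 34, 37, q, 25), (33, 14, d, 2, 11, r, 3), (33, 14, d, 2, 7, v, 13), (33, 14, d, 2, 7, v, 8), (34, 35, w, 13, 37, q, 25), (9, 14, c, 4, 11, r, 3), (9, 14, c, 4, 7, v, 13), (9, 14, c, 4, 7, v, 8)}.
π_{G, C} gives {(11, 14), (11, 35), (13, 35), (2, 14), (20, 14), (23, 14), (34, 35), (4, 14)} (10 duplicate(s) eliminated).

{(11, 14), (11, 35), (13, 35), (2, 14), (20, 14), (23, 14), (34, 35), (4, 14)}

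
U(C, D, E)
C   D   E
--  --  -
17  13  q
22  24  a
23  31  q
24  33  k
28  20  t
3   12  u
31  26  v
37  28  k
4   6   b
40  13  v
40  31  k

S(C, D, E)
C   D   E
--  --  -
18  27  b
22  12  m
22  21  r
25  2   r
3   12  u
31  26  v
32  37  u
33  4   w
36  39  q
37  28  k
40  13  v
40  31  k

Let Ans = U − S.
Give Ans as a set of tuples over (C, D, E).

{(17, 13, q), (22, 24, a), (23, 31, q), (24, 33, k), (28, 20, t), (4, 6, b)}

Taking the difference: {(17, 13, q), (22, 24, a), (23, 31, q), (24, 33, k), (28, 20, t), (4, 6, b)}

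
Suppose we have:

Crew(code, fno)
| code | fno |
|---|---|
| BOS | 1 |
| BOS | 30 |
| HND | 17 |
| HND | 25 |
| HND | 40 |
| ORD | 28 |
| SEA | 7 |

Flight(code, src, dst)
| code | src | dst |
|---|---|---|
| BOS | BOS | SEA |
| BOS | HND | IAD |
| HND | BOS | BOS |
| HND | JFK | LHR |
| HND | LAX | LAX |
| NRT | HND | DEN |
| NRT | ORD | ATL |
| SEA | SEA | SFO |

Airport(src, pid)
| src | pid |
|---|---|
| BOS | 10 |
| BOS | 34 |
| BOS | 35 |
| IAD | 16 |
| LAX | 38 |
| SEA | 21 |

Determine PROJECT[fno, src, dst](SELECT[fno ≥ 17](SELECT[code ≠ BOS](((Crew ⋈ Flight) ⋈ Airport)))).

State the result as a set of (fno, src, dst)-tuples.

Joining Crew and Flight on code yields {(BOS, 1, BOS, SEA), (BOS, 1, HND, IAD), (BOS, 30, BOS, SEA), (BOS, 30, HND, IAD), (HND, 17, BOS, BOS), (HND, 17, JFK, LHR), (HND, 17, LAX, LAX), (HND, 25, BOS, BOS), (HND, 25, JFK, LHR), (HND, 25, LAX, LAX), (HND, 40, BOS, BOS), (HND, 40, JFK, LHR), (HND, 40, LAX, LAX), (SEA, 7, SEA, SFO)}.
Joining (Crew ⋈ Flight) and Airport on src yields {(BOS, 1, BOS, SEA, 10), (BOS, 1, BOS, SEA, 34), (BOS, 1, BOS, SEA, 35), (BOS, 30, BOS, SEA, 10), (BOS, 30, BOS, SEA, 34), (BOS, 30, BOS, SEA, 35), (HND, 17, BOS, BOS, 10), (HND, 17, BOS, BOS, 34), (HND, 17, BOS, BOS, 35), (HND, 17, LAX, LAX, 38), (HND, 25, BOS, BOS, 10), (HND, 25, BOS, BOS, 34), (HND, 25, BOS, BOS, 35), (HND, 25, LAX, LAX, 38), (HND, 40, BOS, BOS, 10), (HND, 40, BOS, BOS, 34), (HND, 40, BOS, BOS, 35), (HND, 40, LAX, LAX, 38), (SEA, 7, SEA, SFO, 21)}.
Selection code ≠ BOS: {(HND, 17, BOS, BOS, 10), (HND, 17, BOS, BOS, 34), (HND, 17, BOS, BOS, 35), (HND, 17, LAX, LAX, 38), (HND, 25, BOS, BOS, 10), (HND, 25, BOS, BOS, 34), (HND, 25, BOS, BOS, 35), (HND, 25, LAX, LAX, 38), (HND, 40, BOS, BOS, 10), (HND, 40, BOS, BOS, 34), (HND, 40, BOS, BOS, 35), (HND, 40, LAX, LAX, 38), (SEA, 7, SEA, SFO, 21)}
Selection fno ≥ 17: {(HND, 17, BOS, BOS, 10), (HND, 17, BOS, BOS, 34), (HND, 17, BOS, BOS, 35), (HND, 17, LAX, LAX, 38), (HND, 25, BOS, BOS, 10), (HND, 25, BOS, BOS, 34), (HND, 25, BOS, BOS, 35), (HND, 25, LAX, LAX, 38), (HND, 40, BOS, BOS, 10), (HND, 40, BOS, BOS, 34), (HND, 40, BOS, BOS, 35), (HND, 40, LAX, LAX, 38)}
Projecting to fno, src, dst (6 duplicate(s) eliminated): {(17, BOS, BOS), (17, LAX, LAX), (25, BOS, BOS), (25, LAX, LAX), (40, BOS, BOS), (40, LAX, LAX)}

{(17, BOS, BOS), (17, LAX, LAX), (25, BOS, BOS), (25, LAX, LAX), (40, BOS, BOS), (40, LAX, LAX)}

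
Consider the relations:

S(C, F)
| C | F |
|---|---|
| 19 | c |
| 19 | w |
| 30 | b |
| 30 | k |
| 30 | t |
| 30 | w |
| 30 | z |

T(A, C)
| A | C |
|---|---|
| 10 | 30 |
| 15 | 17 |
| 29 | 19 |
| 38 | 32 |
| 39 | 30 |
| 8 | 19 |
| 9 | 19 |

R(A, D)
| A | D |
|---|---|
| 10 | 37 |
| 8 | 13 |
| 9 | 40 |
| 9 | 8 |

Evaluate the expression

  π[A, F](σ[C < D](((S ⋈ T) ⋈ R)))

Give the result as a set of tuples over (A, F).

{(10, b), (10, k), (10, t), (10, w), (10, z), (9, c), (9, w)}

Natural join on C: {(19, c, 29), (19, c, 8), (19, c, 9), (19, w, 29), (19, w, 8), (19, w, 9), (30, b, 10), (30, b, 39), (30, k, 10), (30, k, 39), (30, t, 10), (30, t, 39), (30, w, 10), (30, w, 39), (30, z, 10), (30, z, 39)}
Natural join on A: {(19, c, 8, 13), (19, c, 9, 40), (19, c, 9, 8), (19, w, 8, 13), (19, w, 9, 40), (19, w, 9, 8), (30, b, 10, 37), (30, k, 10, 37), (30, t, 10, 37), (30, w, 10, 37), (30, z, 10, 37)}
Selection C < D: {(19, c, 9, 40), (19, w, 9, 40), (30, b, 10, 37), (30, k, 10, 37), (30, t, 10, 37), (30, w, 10, 37), (30, z, 10, 37)}
π_{A, F} gives {(10, b), (10, k), (10, t), (10, w), (10, z), (9, c), (9, w)}.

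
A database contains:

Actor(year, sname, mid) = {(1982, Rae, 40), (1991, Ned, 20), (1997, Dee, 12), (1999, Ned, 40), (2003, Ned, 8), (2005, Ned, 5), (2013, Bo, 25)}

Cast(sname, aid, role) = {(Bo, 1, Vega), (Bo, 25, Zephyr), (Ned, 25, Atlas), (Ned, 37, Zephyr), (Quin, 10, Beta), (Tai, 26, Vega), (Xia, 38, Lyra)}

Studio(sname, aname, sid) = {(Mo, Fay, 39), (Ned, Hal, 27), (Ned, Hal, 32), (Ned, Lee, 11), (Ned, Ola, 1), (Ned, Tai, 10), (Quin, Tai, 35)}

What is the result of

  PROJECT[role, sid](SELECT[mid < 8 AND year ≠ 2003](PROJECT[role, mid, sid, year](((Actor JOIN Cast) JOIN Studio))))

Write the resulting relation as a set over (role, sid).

Joining Actor and Cast on sname yields {(1991, Ned, 20, 25, Atlas), (1991, Ned, 20, 37, Zephyr), (1999, Ned, 40, 25, Atlas), (1999, Ned, 40, 37, Zephyr), (2003, Ned, 8, 25, Atlas), (2003, Ned, 8, 37, Zephyr), (2005, Ned, 5, 25, Atlas), (2005, Ned, 5, 37, Zephyr), (2013, Bo, 25, 1, Vega), (2013, Bo, 25, 25, Zephyr)}.
Joining (Actor JOIN Cast) and Studio on sname yields {(1991, Ned, 20, 25, Atlas, Hal, 27), (1991, Ned, 20, 25, Atlas, Hal, 32), (1991, Ned, 20, 25, Atlas, Lee, 11), (1991, Ned, 20, 25, Atlas, Ola, 1), (1991, Ned, 20, 25, Atlas, Tai, 10), (1991, Ned, 20, 37, Zephyr, Hal, 27), (1991, Ned, 20, 37, Zephyr, Hal, 32), (1991, Ned, 20, 37, Zephyr, Lee, 11), (1991, Ned, 20, 37, Zephyr, Ola, 1), (1991, Ned, 20, 37, Zephyr, Tai, 10), (1999, Ned, 40, 25, Atlas, Hal, 27), (1999, Ned, 40, 25, Atlas, Hal, 32), (1999, Ned, 40, 25, Atlas, Lee, 11), (1999, Ned, 40, 25, Atlas, Ola, 1), (1999, Ned, 40, 25, Atlas, Tai, 10), (1999, Ned, 40, 37, Zephyr, Hal, 27), (1999, Ned, 40, 37, Zephyr, Hal, 32), (1999, Ned, 40, 37, Zephyr, Lee, 11), (1999, Ned, 40, 37, Zephyr, Ola, 1), (1999, Ned, 40, 37, Zephyr, Tai, 10), (2003, Ned, 8, 25, Atlas, Hal, 27), (2003, Ned, 8, 25, Atlas, Hal, 32), (2003, Ned, 8, 25, Atlas, Lee, 11), (2003, Ned, 8, 25, Atlas, Ola, 1), (2003, Ned, 8, 25, Atlas, Tai, 10), (2003, Ned, 8, 37, Zephyr, Hal, 27), (2003, Ned, 8, 37, Zephyr, Hal, 32), (2003, Ned, 8, 37, Zephyr, Lee, 11), (2003, Ned, 8, 37, Zephyr, Ola, 1), (2003, Ned, 8, 37, Zephyr, Tai, 10), (2005, Ned, 5, 25, Atlas, Hal, 27), (2005, Ned, 5, 25, Atlas, Hal, 32), (2005, Ned, 5, 25, Atlas, Lee, 11), (2005, Ned, 5, 25, Atlas, Ola, 1), (2005, Ned, 5, 25, Atlas, Tai, 10), (2005, Ned, 5, 37, Zephyr, Hal, 27), (2005, Ned, 5, 37, Zephyr, Hal, 32), (2005, Ned, 5, 37, Zephyr, Lee, 11), (2005, Ned, 5, 37, Zephyr, Ola, 1), (2005, Ned, 5, 37, Zephyr, Tai, 10)}.
π[role, mid, sid, year]: project onto (role, mid, sid, year) → {(Atlas, 20, 1, 1991), (Atlas, 20, 10, 1991), (Atlas, 20, 11, 1991), (Atlas, 20, 27, 1991), (Atlas, 20, 32, 1991), (Atlas, 40, 1, 1999), (Atlas, 40, 10, 1999), (Atlas, 40, 11, 1999), (Atlas, 40, 27, 1999), (Atlas, 40, 32, 1999), (Atlas, 5, 1, 2005), (Atlas, 5, 10, 2005), (Atlas, 5, 11, 2005), (Atlas, 5, 27, 2005), (Atlas, 5, 32, 2005), (Atlas, 8, 1, 2003), (Atlas, 8, 10, 2003), (Atlas, 8, 11, 2003), (Atlas, 8, 27, 2003), (Atlas, 8, 32, 2003), (Zephyr, 20, 1, 1991), (Zephyr, 20, 10, 1991), (Zephyr, 20, 11, 1991), (Zephyr, 20, 27, 1991), (Zephyr, 20, 32, 1991), (Zephyr, 40, 1, 1999), (Zephyr, 40, 10, 1999), (Zephyr, 40, 11, 1999), (Zephyr, 40, 27, 1999), (Zephyr, 40, 32, 1999), (Zephyr, 5, 1, 2005), (Zephyr, 5, 10, 2005), (Zephyr, 5, 11, 2005), (Zephyr, 5, 27, 2005), (Zephyr, 5, 32, 2005), (Zephyr, 8, 1, 2003), (Zephyr, 8, 10, 2003), (Zephyr, 8, 11, 2003), (Zephyr, 8, 27, 2003), (Zephyr, 8, 32, 2003)}
σ[mid < 8 AND year ≠ 2003]: keep tuples satisfying mid < 8 AND year ≠ 2003 → {(Atlas, 5, 1, 2005), (Atlas, 5, 10, 2005), (Atlas, 5, 11, 2005), (Atlas, 5, 27, 2005), (Atlas, 5, 32, 2005), (Zephyr, 5, 1, 2005), (Zephyr, 5, 10, 2005), (Zephyr, 5, 11, 2005), (Zephyr, 5, 27, 2005), (Zephyr, 5, 32, 2005)}
π[role, sid]: project onto (role, sid) → {(Atlas, 1), (Atlas, 10), (Atlas, 11), (Atlas, 27), (Atlas, 32), (Zephyr, 1), (Zephyr, 10), (Zephyr, 11), (Zephyr, 27), (Zephyr, 32)}

{(Atlas, 1), (Atlas, 10), (Atlas, 11), (Atlas, 27), (Atlas, 32), (Zephyr, 1), (Zephyr, 10), (Zephyr, 11), (Zephyr, 27), (Zephyr, 32)}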